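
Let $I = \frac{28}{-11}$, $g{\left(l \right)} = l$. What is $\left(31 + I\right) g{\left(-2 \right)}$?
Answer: $- \frac{626}{11} \approx -56.909$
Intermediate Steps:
$I = - \frac{28}{11}$ ($I = 28 \left(- \frac{1}{11}\right) = - \frac{28}{11} \approx -2.5455$)
$\left(31 + I\right) g{\left(-2 \right)} = \left(31 - \frac{28}{11}\right) \left(-2\right) = \frac{313}{11} \left(-2\right) = - \frac{626}{11}$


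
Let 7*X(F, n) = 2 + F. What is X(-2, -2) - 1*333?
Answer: -333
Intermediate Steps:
X(F, n) = 2/7 + F/7 (X(F, n) = (2 + F)/7 = 2/7 + F/7)
X(-2, -2) - 1*333 = (2/7 + (1/7)*(-2)) - 1*333 = (2/7 - 2/7) - 333 = 0 - 333 = -333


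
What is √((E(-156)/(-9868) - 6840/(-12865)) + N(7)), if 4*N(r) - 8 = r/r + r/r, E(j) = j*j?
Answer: √91143827736346/12695182 ≈ 0.75201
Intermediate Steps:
E(j) = j²
N(r) = 5/2 (N(r) = 2 + (r/r + r/r)/4 = 2 + (1 + 1)/4 = 2 + (¼)*2 = 2 + ½ = 5/2)
√((E(-156)/(-9868) - 6840/(-12865)) + N(7)) = √(((-156)²/(-9868) - 6840/(-12865)) + 5/2) = √((24336*(-1/9868) - 6840*(-1/12865)) + 5/2) = √((-6084/2467 + 1368/2573) + 5/2) = √(-12279276/6347591 + 5/2) = √(7179403/12695182) = √91143827736346/12695182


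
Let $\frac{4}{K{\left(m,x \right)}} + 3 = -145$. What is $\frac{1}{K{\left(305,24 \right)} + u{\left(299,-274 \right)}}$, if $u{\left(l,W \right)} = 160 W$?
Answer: $- \frac{37}{1622081} \approx -2.281 \cdot 10^{-5}$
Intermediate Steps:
$K{\left(m,x \right)} = - \frac{1}{37}$ ($K{\left(m,x \right)} = \frac{4}{-3 - 145} = \frac{4}{-148} = 4 \left(- \frac{1}{148}\right) = - \frac{1}{37}$)
$\frac{1}{K{\left(305,24 \right)} + u{\left(299,-274 \right)}} = \frac{1}{- \frac{1}{37} + 160 \left(-274\right)} = \frac{1}{- \frac{1}{37} - 43840} = \frac{1}{- \frac{1622081}{37}} = - \frac{37}{1622081}$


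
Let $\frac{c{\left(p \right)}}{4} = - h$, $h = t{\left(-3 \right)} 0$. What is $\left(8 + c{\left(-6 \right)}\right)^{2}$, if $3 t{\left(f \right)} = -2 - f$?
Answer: $64$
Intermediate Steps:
$t{\left(f \right)} = - \frac{2}{3} - \frac{f}{3}$ ($t{\left(f \right)} = \frac{-2 - f}{3} = - \frac{2}{3} - \frac{f}{3}$)
$h = 0$ ($h = \left(- \frac{2}{3} - -1\right) 0 = \left(- \frac{2}{3} + 1\right) 0 = \frac{1}{3} \cdot 0 = 0$)
$c{\left(p \right)} = 0$ ($c{\left(p \right)} = 4 \left(\left(-1\right) 0\right) = 4 \cdot 0 = 0$)
$\left(8 + c{\left(-6 \right)}\right)^{2} = \left(8 + 0\right)^{2} = 8^{2} = 64$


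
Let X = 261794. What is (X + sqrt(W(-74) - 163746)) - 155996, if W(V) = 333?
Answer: 105798 + 3*I*sqrt(18157) ≈ 1.058e+5 + 404.24*I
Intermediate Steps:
(X + sqrt(W(-74) - 163746)) - 155996 = (261794 + sqrt(333 - 163746)) - 155996 = (261794 + sqrt(-163413)) - 155996 = (261794 + 3*I*sqrt(18157)) - 155996 = 105798 + 3*I*sqrt(18157)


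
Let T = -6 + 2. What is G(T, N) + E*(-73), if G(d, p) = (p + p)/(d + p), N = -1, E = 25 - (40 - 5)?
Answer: 3652/5 ≈ 730.40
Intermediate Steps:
T = -4
E = -10 (E = 25 - 1*35 = 25 - 35 = -10)
G(d, p) = 2*p/(d + p) (G(d, p) = (2*p)/(d + p) = 2*p/(d + p))
G(T, N) + E*(-73) = 2*(-1)/(-4 - 1) - 10*(-73) = 2*(-1)/(-5) + 730 = 2*(-1)*(-⅕) + 730 = ⅖ + 730 = 3652/5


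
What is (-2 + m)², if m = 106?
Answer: 10816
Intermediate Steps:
(-2 + m)² = (-2 + 106)² = 104² = 10816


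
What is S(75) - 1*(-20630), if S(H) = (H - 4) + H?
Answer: 20776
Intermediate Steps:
S(H) = -4 + 2*H (S(H) = (-4 + H) + H = -4 + 2*H)
S(75) - 1*(-20630) = (-4 + 2*75) - 1*(-20630) = (-4 + 150) + 20630 = 146 + 20630 = 20776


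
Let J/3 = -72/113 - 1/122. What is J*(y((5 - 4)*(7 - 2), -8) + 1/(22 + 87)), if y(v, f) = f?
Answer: 23247861/1502674 ≈ 15.471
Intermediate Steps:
J = -26691/13786 (J = 3*(-72/113 - 1/122) = 3*(-8897/13786) = -26691/13786 ≈ -1.9361)
J*(y((5 - 4)*(7 - 2), -8) + 1/(22 + 87)) = -26691*(-8 + 1/(22 + 87))/13786 = -26691*(-8 + 1/109)/13786 = -26691/13786*(-871/109) = 23247861/1502674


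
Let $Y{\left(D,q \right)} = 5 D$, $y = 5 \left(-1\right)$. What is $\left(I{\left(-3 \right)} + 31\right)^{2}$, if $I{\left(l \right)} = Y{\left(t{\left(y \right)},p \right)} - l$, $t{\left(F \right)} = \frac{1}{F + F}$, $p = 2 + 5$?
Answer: $\frac{4489}{4} \approx 1122.3$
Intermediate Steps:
$p = 7$
$y = -5$
$t{\left(F \right)} = \frac{1}{2 F}$
$I{\left(l \right)} = - \frac{1}{2} - l$ ($I{\left(l \right)} = 5 \frac{1}{2 \left(-5\right)} - l = 5 \cdot \frac{1}{2} \left(- \frac{1}{5}\right) - l = 5 \left(- \frac{1}{10}\right) - l = - \frac{1}{2} - l$)
$\left(I{\left(-3 \right)} + 31\right)^{2} = \left(\left(- \frac{1}{2} - -3\right) + 31\right)^{2} = \left(\left(- \frac{1}{2} + 3\right) + 31\right)^{2} = \left(\frac{5}{2} + 31\right)^{2} = \left(\frac{67}{2}\right)^{2} = \frac{4489}{4}$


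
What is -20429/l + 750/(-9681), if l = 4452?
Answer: -9576769/2052372 ≈ -4.6662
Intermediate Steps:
-20429/l + 750/(-9681) = -20429/4452 + 750/(-9681) = -20429*1/4452 + 750*(-1/9681) = -20429/4452 - 250/3227 = -9576769/2052372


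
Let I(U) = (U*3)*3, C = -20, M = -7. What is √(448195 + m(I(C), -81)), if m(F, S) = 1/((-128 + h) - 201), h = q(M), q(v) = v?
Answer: √3162463899/84 ≈ 669.47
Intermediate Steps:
h = -7
I(U) = 9*U (I(U) = (3*U)*3 = 9*U)
m(F, S) = -1/336 (m(F, S) = 1/((-128 - 7) - 201) = 1/(-135 - 201) = 1/(-336) = -1/336)
√(448195 + m(I(C), -81)) = √(448195 - 1/336) = √(150593519/336) = √3162463899/84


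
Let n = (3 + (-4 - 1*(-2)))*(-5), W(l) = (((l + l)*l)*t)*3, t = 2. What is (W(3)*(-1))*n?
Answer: 540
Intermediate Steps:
W(l) = 12*l² (W(l) = (((l + l)*l)*2)*3 = (((2*l)*l)*2)*3 = ((2*l²)*2)*3 = (4*l²)*3 = 12*l²)
n = -5 (n = (3 + (-4 + 2))*(-5) = (3 - 2)*(-5) = 1*(-5) = -5)
(W(3)*(-1))*n = ((12*3²)*(-1))*(-5) = ((12*9)*(-1))*(-5) = (108*(-1))*(-5) = -108*(-5) = 540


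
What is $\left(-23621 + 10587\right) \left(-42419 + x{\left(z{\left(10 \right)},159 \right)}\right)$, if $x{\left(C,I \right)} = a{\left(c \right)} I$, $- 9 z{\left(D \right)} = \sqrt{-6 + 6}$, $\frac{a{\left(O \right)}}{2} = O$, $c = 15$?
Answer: $490717066$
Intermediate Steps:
$a{\left(O \right)} = 2 O$
$z{\left(D \right)} = 0$ ($z{\left(D \right)} = - \frac{\sqrt{-6 + 6}}{9} = - \frac{\sqrt{0}}{9} = \left(- \frac{1}{9}\right) 0 = 0$)
$x{\left(C,I \right)} = 30 I$ ($x{\left(C,I \right)} = 2 \cdot 15 I = 30 I$)
$\left(-23621 + 10587\right) \left(-42419 + x{\left(z{\left(10 \right)},159 \right)}\right) = \left(-23621 + 10587\right) \left(-42419 + 30 \cdot 159\right) = - 13034 \left(-42419 + 4770\right) = \left(-13034\right) \left(-37649\right) = 490717066$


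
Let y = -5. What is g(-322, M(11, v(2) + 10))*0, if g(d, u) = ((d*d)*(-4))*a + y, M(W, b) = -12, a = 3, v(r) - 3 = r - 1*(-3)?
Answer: 0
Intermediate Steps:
v(r) = 6 + r (v(r) = 3 + (r - 1*(-3)) = 3 + (r + 3) = 3 + (3 + r) = 6 + r)
g(d, u) = -5 - 12*d² (g(d, u) = ((d*d)*(-4))*3 - 5 = (d²*(-4))*3 - 5 = -4*d²*3 - 5 = -12*d² - 5 = -5 - 12*d²)
g(-322, M(11, v(2) + 10))*0 = (-5 - 12*(-322)²)*0 = (-5 - 12*103684)*0 = (-5 - 1244208)*0 = -1244213*0 = 0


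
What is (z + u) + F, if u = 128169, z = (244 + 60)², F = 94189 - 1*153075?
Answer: 161699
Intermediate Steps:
F = -58886 (F = 94189 - 153075 = -58886)
z = 92416 (z = 304² = 92416)
(z + u) + F = (92416 + 128169) - 58886 = 220585 - 58886 = 161699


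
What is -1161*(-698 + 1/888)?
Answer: 239871501/296 ≈ 8.1038e+5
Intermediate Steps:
-1161*(-698 + 1/888) = -1161*(-619823/888) = 239871501/296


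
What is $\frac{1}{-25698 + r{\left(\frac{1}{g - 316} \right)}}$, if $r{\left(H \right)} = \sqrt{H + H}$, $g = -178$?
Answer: $- \frac{6347406}{163115639389} - \frac{i \sqrt{247}}{163115639389} \approx -3.8914 \cdot 10^{-5} - 9.635 \cdot 10^{-11} i$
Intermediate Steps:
$r{\left(H \right)} = \sqrt{2} \sqrt{H}$ ($r{\left(H \right)} = \sqrt{2 H} = \sqrt{2} \sqrt{H}$)
$\frac{1}{-25698 + r{\left(\frac{1}{g - 316} \right)}} = \frac{1}{-25698 + \sqrt{2} \sqrt{\frac{1}{-178 - 316}}} = \frac{1}{-25698 + \sqrt{2} \sqrt{\frac{1}{-494}}} = \frac{1}{-25698 + \sqrt{2} \sqrt{- \frac{1}{494}}} = \frac{1}{-25698 + \sqrt{2} \frac{i \sqrt{494}}{494}} = \frac{1}{-25698 + \frac{i \sqrt{247}}{247}}$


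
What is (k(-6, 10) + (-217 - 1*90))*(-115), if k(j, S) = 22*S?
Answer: 10005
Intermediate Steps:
(k(-6, 10) + (-217 - 1*90))*(-115) = (22*10 + (-217 - 1*90))*(-115) = (220 + (-217 - 90))*(-115) = (220 - 307)*(-115) = -87*(-115) = 10005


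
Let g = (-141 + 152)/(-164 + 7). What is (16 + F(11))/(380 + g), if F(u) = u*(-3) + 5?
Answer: -628/19883 ≈ -0.031585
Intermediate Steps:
F(u) = 5 - 3*u (F(u) = -3*u + 5 = 5 - 3*u)
g = -11/157 (g = 11/(-157) = 11*(-1/157) = -11/157 ≈ -0.070064)
(16 + F(11))/(380 + g) = (16 + (5 - 3*11))/(380 - 11/157) = (16 + (5 - 33))/(59649/157) = (16 - 28)*(157/59649) = -12*157/59649 = -628/19883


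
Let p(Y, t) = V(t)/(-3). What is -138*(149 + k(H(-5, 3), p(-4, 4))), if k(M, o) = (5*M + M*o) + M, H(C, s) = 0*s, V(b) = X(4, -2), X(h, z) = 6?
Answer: -20562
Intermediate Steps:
V(b) = 6
H(C, s) = 0
p(Y, t) = -2 (p(Y, t) = 6/(-3) = 6*(-1/3) = -2)
k(M, o) = 6*M + M*o
-138*(149 + k(H(-5, 3), p(-4, 4))) = -138*(149 + 0*(6 - 2)) = -138*(149 + 0*4) = -138*(149 + 0) = -138*149 = -20562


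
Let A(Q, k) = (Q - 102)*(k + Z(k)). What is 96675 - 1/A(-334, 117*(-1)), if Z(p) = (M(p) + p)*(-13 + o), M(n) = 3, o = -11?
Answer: 110391635701/1141884 ≈ 96675.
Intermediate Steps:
Z(p) = -72 - 24*p (Z(p) = (3 + p)*(-13 - 11) = (3 + p)*(-24) = -72 - 24*p)
A(Q, k) = (-102 + Q)*(-72 - 23*k) (A(Q, k) = (Q - 102)*(k + (-72 - 24*k)) = (-102 + Q)*(-72 - 23*k))
96675 - 1/A(-334, 117*(-1)) = 96675 - 1/(7344 - 72*(-334) + 2346*(117*(-1)) - 23*(-334)*117*(-1)) = 96675 - 1/(7344 + 24048 + 2346*(-117) - 23*(-334)*(-117)) = 96675 - 1/(7344 + 24048 - 274482 - 898794) = 96675 - 1/(-1141884) = 96675 - 1*(-1/1141884) = 96675 + 1/1141884 = 110391635701/1141884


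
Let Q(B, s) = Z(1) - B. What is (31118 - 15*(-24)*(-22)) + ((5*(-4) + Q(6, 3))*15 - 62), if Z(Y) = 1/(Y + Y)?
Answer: 45507/2 ≈ 22754.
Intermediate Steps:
Z(Y) = 1/(2*Y)
Q(B, s) = ½ - B (Q(B, s) = (½)/1 - B = (½)*1 - B = ½ - B)
(31118 - 15*(-24)*(-22)) + ((5*(-4) + Q(6, 3))*15 - 62) = (31118 - 15*(-24)*(-22)) + ((5*(-4) + (½ - 1*6))*15 - 62) = (31118 + 360*(-22)) + ((-20 + (½ - 6))*15 - 62) = (31118 - 7920) + ((-20 - 11/2)*15 - 62) = 23198 + (-51/2*15 - 62) = 23198 + (-765/2 - 62) = 23198 - 889/2 = 45507/2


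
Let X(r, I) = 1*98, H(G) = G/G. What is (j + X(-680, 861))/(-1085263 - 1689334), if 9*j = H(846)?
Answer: -883/24971373 ≈ -3.5361e-5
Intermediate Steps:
H(G) = 1
j = ⅑ (j = (⅑)*1 = ⅑ ≈ 0.11111)
X(r, I) = 98
(j + X(-680, 861))/(-1085263 - 1689334) = (⅑ + 98)/(-1085263 - 1689334) = (883/9)/(-2774597) = (883/9)*(-1/2774597) = -883/24971373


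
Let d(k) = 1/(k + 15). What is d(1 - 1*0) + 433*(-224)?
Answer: -1551871/16 ≈ -96992.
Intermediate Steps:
d(k) = 1/(15 + k)
d(1 - 1*0) + 433*(-224) = 1/(15 + (1 - 1*0)) + 433*(-224) = 1/(15 + (1 + 0)) - 96992 = 1/(15 + 1) - 96992 = 1/16 - 96992 = -1551871/16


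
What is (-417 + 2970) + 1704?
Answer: 4257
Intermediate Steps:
(-417 + 2970) + 1704 = 2553 + 1704 = 4257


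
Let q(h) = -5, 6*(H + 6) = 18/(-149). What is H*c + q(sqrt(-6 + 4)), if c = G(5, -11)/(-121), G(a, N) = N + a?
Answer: -95527/18029 ≈ -5.2985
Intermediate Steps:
H = -897/149 (H = -6 + (18/(-149))/6 = -6 + (18*(-1/149))/6 = -6 + (1/6)*(-18/149) = -6 - 3/149 = -897/149 ≈ -6.0201)
c = 6/121 (c = (-11 + 5)/(-121) = -6*(-1/121) = 6/121 ≈ 0.049587)
H*c + q(sqrt(-6 + 4)) = -897/149*6/121 - 5 = -5382/18029 - 5 = -95527/18029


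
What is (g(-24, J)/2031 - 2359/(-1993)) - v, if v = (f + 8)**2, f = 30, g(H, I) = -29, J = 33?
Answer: -5840265320/4047783 ≈ -1442.8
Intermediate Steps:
v = 1444 (v = (30 + 8)**2 = 38**2 = 1444)
(g(-24, J)/2031 - 2359/(-1993)) - v = (-29/2031 - 2359/(-1993)) - 1*1444 = (-29*1/2031 - 2359*(-1/1993)) - 1444 = (-29/2031 + 2359/1993) - 1444 = 4733332/4047783 - 1444 = -5840265320/4047783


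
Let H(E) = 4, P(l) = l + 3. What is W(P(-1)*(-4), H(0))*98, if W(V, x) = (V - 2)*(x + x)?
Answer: -7840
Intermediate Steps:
P(l) = 3 + l
W(V, x) = 2*x*(-2 + V) (W(V, x) = (-2 + V)*(2*x) = 2*x*(-2 + V))
W(P(-1)*(-4), H(0))*98 = (2*4*(-2 + (3 - 1)*(-4)))*98 = (2*4*(-2 + 2*(-4)))*98 = (2*4*(-2 - 8))*98 = (2*4*(-10))*98 = -80*98 = -7840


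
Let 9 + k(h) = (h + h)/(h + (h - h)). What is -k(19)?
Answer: 7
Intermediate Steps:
k(h) = -7 (k(h) = -9 + (h + h)/(h + (h - h)) = -9 + (2*h)/(h + 0) = -9 + (2*h)/h = -9 + 2 = -7)
-k(19) = -1*(-7) = 7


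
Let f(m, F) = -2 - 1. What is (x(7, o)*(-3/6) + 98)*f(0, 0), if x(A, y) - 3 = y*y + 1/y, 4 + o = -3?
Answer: -3027/14 ≈ -216.21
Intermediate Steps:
f(m, F) = -3
o = -7 (o = -4 - 3 = -7)
x(A, y) = 3 + 1/y + y² (x(A, y) = 3 + (y*y + 1/y) = 3 + (y² + 1/y) = 3 + (1/y + y²) = 3 + 1/y + y²)
(x(7, o)*(-3/6) + 98)*f(0, 0) = ((3 + 1/(-7) + (-7)²)*(-3/6) + 98)*(-3) = ((3 - ⅐ + 49)*(-3*⅙) + 98)*(-3) = ((363/7)*(-½) + 98)*(-3) = (-363/14 + 98)*(-3) = (1009/14)*(-3) = -3027/14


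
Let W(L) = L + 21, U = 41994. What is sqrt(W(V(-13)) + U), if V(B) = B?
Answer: sqrt(42002) ≈ 204.94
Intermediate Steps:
W(L) = 21 + L
sqrt(W(V(-13)) + U) = sqrt((21 - 13) + 41994) = sqrt(8 + 41994) = sqrt(42002)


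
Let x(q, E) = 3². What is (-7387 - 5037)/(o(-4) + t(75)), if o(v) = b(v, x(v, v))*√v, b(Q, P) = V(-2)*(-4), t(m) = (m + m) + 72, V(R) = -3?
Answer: -229844/4155 + 24848*I/4155 ≈ -55.317 + 5.9803*I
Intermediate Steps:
x(q, E) = 9
t(m) = 72 + 2*m (t(m) = 2*m + 72 = 72 + 2*m)
b(Q, P) = 12 (b(Q, P) = -3*(-4) = 12)
o(v) = 12*√v
(-7387 - 5037)/(o(-4) + t(75)) = (-7387 - 5037)/(12*√(-4) + (72 + 2*75)) = -12424/(12*(2*I) + (72 + 150)) = -12424/(24*I + 222) = -12424*(222 - 24*I)/49860 = -3106*(222 - 24*I)/12465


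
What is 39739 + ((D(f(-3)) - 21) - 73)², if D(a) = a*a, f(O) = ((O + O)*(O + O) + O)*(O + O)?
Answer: 1529631839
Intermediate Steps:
f(O) = 2*O*(O + 4*O²) (f(O) = ((2*O)*(2*O) + O)*(2*O) = (4*O² + O)*(2*O) = (O + 4*O²)*(2*O) = 2*O*(O + 4*O²))
D(a) = a²
39739 + ((D(f(-3)) - 21) - 73)² = 39739 + ((((-3)²*(2 + 8*(-3)))² - 21) - 73)² = 39739 + (((9*(2 - 24))² - 21) - 73)² = 39739 + (((9*(-22))² - 21) - 73)² = 39739 + (((-198)² - 21) - 73)² = 39739 + ((39204 - 21) - 73)² = 39739 + (39183 - 73)² = 39739 + 39110² = 39739 + 1529592100 = 1529631839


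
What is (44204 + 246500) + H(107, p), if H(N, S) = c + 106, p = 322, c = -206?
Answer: 290604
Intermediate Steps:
H(N, S) = -100 (H(N, S) = -206 + 106 = -100)
(44204 + 246500) + H(107, p) = (44204 + 246500) - 100 = 290704 - 100 = 290604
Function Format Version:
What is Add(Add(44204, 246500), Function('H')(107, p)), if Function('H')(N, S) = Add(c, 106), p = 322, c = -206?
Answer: 290604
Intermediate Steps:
Function('H')(N, S) = -100 (Function('H')(N, S) = Add(-206, 106) = -100)
Add(Add(44204, 246500), Function('H')(107, p)) = Add(Add(44204, 246500), -100) = Add(290704, -100) = 290604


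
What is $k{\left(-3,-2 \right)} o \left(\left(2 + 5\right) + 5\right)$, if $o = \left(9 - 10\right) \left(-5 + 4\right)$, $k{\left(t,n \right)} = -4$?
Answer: $-48$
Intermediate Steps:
$o = 1$ ($o = \left(-1\right) \left(-1\right) = 1$)
$k{\left(-3,-2 \right)} o \left(\left(2 + 5\right) + 5\right) = \left(-4\right) 1 \left(\left(2 + 5\right) + 5\right) = - 4 \left(7 + 5\right) = \left(-4\right) 12 = -48$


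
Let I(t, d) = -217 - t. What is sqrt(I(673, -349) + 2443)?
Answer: sqrt(1553) ≈ 39.408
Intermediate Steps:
sqrt(I(673, -349) + 2443) = sqrt((-217 - 1*673) + 2443) = sqrt((-217 - 673) + 2443) = sqrt(-890 + 2443) = sqrt(1553)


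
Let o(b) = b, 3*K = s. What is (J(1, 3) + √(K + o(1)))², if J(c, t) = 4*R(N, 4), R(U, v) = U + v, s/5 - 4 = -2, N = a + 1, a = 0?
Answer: (60 + √39)²/9 ≈ 487.60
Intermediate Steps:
N = 1 (N = 0 + 1 = 1)
s = 10 (s = 20 + 5*(-2) = 20 - 10 = 10)
K = 10/3 (K = (⅓)*10 = 10/3 ≈ 3.3333)
J(c, t) = 20 (J(c, t) = 4*(1 + 4) = 4*5 = 20)
(J(1, 3) + √(K + o(1)))² = (20 + √(10/3 + 1))² = (20 + √(13/3))² = (20 + √39/3)²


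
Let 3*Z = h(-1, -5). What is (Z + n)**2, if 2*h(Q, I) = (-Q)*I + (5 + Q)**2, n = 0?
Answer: 121/36 ≈ 3.3611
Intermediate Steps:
h(Q, I) = (5 + Q)**2/2 - I*Q/2 (h(Q, I) = ((-Q)*I + (5 + Q)**2)/2 = (-I*Q + (5 + Q)**2)/2 = ((5 + Q)**2 - I*Q)/2 = (5 + Q)**2/2 - I*Q/2)
Z = 11/6 (Z = ((5 - 1)**2/2 - 1/2*(-5)*(-1))/3 = ((1/2)*4**2 - 5/2)/3 = ((1/2)*16 - 5/2)/3 = (8 - 5/2)/3 = (1/3)*(11/2) = 11/6 ≈ 1.8333)
(Z + n)**2 = (11/6 + 0)**2 = (11/6)**2 = 121/36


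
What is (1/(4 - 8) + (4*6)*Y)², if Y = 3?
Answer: 82369/16 ≈ 5148.1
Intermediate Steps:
(1/(4 - 8) + (4*6)*Y)² = (1/(4 - 8) + (4*6)*3)² = (1/(-4) + 24*3)² = (-¼ + 72)² = (287/4)² = 82369/16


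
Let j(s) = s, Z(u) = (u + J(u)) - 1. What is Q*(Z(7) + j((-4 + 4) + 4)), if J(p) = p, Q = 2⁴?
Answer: 272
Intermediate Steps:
Q = 16
Z(u) = -1 + 2*u (Z(u) = (u + u) - 1 = 2*u - 1 = -1 + 2*u)
Q*(Z(7) + j((-4 + 4) + 4)) = 16*((-1 + 2*7) + ((-4 + 4) + 4)) = 16*((-1 + 14) + (0 + 4)) = 16*(13 + 4) = 16*17 = 272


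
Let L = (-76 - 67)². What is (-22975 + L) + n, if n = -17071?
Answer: -19597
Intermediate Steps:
L = 20449 (L = (-143)² = 20449)
(-22975 + L) + n = (-22975 + 20449) - 17071 = -2526 - 17071 = -19597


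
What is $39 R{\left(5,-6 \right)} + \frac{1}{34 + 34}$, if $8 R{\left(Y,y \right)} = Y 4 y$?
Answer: $- \frac{39779}{68} \approx -584.99$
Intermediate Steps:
$R{\left(Y,y \right)} = \frac{Y y}{2}$ ($R{\left(Y,y \right)} = \frac{Y 4 y}{8} = \frac{4 Y y}{8} = \frac{Y y}{2}$)
$39 R{\left(5,-6 \right)} + \frac{1}{34 + 34} = 39 \cdot \frac{1}{2} \cdot 5 \left(-6\right) + \frac{1}{34 + 34} = 39 \left(-15\right) + \frac{1}{68} = -585 + \frac{1}{68} = - \frac{39779}{68}$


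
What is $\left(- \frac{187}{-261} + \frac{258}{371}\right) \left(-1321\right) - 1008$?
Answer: $- \frac{278206163}{96831} \approx -2873.1$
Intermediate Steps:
$\left(- \frac{187}{-261} + \frac{258}{371}\right) \left(-1321\right) - 1008 = \left(\left(-187\right) \left(- \frac{1}{261}\right) + 258 \cdot \frac{1}{371}\right) \left(-1321\right) - 1008 = \left(\frac{187}{261} + \frac{258}{371}\right) \left(-1321\right) - 1008 = \frac{136715}{96831} \left(-1321\right) - 1008 = - \frac{180600515}{96831} - 1008 = - \frac{278206163}{96831}$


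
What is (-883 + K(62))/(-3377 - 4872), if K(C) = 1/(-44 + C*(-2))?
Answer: 148345/1385832 ≈ 0.10704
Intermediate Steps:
K(C) = 1/(-44 - 2*C)
(-883 + K(62))/(-3377 - 4872) = (-883 - 1/(44 + 2*62))/(-3377 - 4872) = (-883 - 1/(44 + 124))/(-8249) = (-883 - 1/168)*(-1/8249) = -148345/168*(-1/8249) = 148345/1385832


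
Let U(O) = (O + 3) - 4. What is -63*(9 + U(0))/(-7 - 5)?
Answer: 42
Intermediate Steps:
U(O) = -1 + O (U(O) = (3 + O) - 4 = -1 + O)
-63*(9 + U(0))/(-7 - 5) = -63*(9 + (-1 + 0))/(-7 - 5) = -63*(9 - 1)/(-12) = -504*(-1)/12 = -63*(-⅔) = 42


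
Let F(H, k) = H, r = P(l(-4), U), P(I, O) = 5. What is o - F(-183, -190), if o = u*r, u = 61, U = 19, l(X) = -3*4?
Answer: 488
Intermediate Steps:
l(X) = -12
r = 5
o = 305 (o = 61*5 = 305)
o - F(-183, -190) = 305 - 1*(-183) = 305 + 183 = 488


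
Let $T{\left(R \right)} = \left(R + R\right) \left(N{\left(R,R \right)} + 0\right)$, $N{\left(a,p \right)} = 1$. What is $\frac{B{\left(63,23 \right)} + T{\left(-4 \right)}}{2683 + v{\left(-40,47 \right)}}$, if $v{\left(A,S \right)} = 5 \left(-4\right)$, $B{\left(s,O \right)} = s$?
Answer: $\frac{55}{2663} \approx 0.020653$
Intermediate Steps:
$v{\left(A,S \right)} = -20$
$T{\left(R \right)} = 2 R$ ($T{\left(R \right)} = \left(R + R\right) \left(1 + 0\right) = 2 R 1 = 2 R$)
$\frac{B{\left(63,23 \right)} + T{\left(-4 \right)}}{2683 + v{\left(-40,47 \right)}} = \frac{63 + 2 \left(-4\right)}{2683 - 20} = \frac{63 - 8}{2663} = 55 \cdot \frac{1}{2663} = \frac{55}{2663}$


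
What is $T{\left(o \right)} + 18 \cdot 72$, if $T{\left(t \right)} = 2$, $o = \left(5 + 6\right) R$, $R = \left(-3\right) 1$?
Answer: $1298$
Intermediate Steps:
$R = -3$
$o = -33$ ($o = \left(5 + 6\right) \left(-3\right) = 11 \left(-3\right) = -33$)
$T{\left(o \right)} + 18 \cdot 72 = 2 + 18 \cdot 72 = 2 + 1296 = 1298$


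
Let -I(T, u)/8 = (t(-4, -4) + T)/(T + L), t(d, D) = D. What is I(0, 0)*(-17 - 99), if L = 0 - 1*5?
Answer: 3712/5 ≈ 742.40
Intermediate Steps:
L = -5 (L = 0 - 5 = -5)
I(T, u) = -8*(-4 + T)/(-5 + T) (I(T, u) = -8*(-4 + T)/(T - 5) = -8*(-4 + T)/(-5 + T))
I(0, 0)*(-17 - 99) = (8*(4 - 1*0)/(-5 + 0))*(-17 - 99) = (8*(4 + 0)/(-5))*(-116) = (8*(-1/5)*4)*(-116) = -32/5*(-116) = 3712/5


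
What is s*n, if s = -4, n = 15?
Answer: -60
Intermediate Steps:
s*n = -4*15 = -60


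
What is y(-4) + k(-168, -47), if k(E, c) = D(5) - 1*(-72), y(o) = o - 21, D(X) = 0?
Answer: 47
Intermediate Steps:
y(o) = -21 + o
k(E, c) = 72 (k(E, c) = 0 - 1*(-72) = 0 + 72 = 72)
y(-4) + k(-168, -47) = (-21 - 4) + 72 = -25 + 72 = 47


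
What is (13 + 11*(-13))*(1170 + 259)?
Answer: -185770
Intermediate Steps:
(13 + 11*(-13))*(1170 + 259) = (13 - 143)*1429 = -130*1429 = -185770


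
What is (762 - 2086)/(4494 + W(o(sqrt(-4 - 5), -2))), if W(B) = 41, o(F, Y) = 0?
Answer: -1324/4535 ≈ -0.29195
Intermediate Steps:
(762 - 2086)/(4494 + W(o(sqrt(-4 - 5), -2))) = (762 - 2086)/(4494 + 41) = -1324/4535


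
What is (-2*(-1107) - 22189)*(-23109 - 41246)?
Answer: 1285491125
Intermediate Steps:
(-2*(-1107) - 22189)*(-23109 - 41246) = (2214 - 22189)*(-64355) = -19975*(-64355) = 1285491125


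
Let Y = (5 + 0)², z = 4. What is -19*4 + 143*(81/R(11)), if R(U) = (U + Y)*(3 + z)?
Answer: -841/28 ≈ -30.036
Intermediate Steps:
Y = 25 (Y = 5² = 25)
R(U) = 175 + 7*U (R(U) = (U + 25)*(3 + 4) = (25 + U)*7 = 175 + 7*U)
-19*4 + 143*(81/R(11)) = -19*4 + 143*(81/(175 + 7*11)) = -76 + 143*(81/(175 + 77)) = -76 + 143*(81/252) = -76 + 143*(81*(1/252)) = -76 + 143*(9/28) = -76 + 1287/28 = -841/28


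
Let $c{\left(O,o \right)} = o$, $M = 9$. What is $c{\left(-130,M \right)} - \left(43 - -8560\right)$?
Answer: $-8594$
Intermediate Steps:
$c{\left(-130,M \right)} - \left(43 - -8560\right) = 9 - \left(43 - -8560\right) = 9 - \left(43 + 8560\right) = 9 - 8603 = -8594$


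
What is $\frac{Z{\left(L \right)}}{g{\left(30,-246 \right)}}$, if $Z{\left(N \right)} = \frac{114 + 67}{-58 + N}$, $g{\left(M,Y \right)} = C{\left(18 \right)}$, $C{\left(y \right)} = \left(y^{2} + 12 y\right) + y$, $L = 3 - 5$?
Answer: $- \frac{181}{33480} \approx -0.0054062$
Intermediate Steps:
$L = -2$ ($L = 3 - 5 = -2$)
$C{\left(y \right)} = y^{2} + 13 y$
$g{\left(M,Y \right)} = 558$ ($g{\left(M,Y \right)} = 18 \left(13 + 18\right) = 18 \cdot 31 = 558$)
$Z{\left(N \right)} = \frac{181}{-58 + N}$
$\frac{Z{\left(L \right)}}{g{\left(30,-246 \right)}} = \frac{181 \frac{1}{-58 - 2}}{558} = \frac{181}{-60} \cdot \frac{1}{558} = 181 \left(- \frac{1}{60}\right) \frac{1}{558} = \left(- \frac{181}{60}\right) \frac{1}{558} = - \frac{181}{33480}$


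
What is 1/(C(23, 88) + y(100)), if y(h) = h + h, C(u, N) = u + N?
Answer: 1/311 ≈ 0.0032154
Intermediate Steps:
C(u, N) = N + u
y(h) = 2*h
1/(C(23, 88) + y(100)) = 1/((88 + 23) + 2*100) = 1/(111 + 200) = 1/311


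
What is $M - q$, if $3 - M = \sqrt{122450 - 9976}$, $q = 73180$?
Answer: $-73177 - \sqrt{112474} \approx -73512.0$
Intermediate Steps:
$M = 3 - \sqrt{112474}$ ($M = 3 - \sqrt{122450 - 9976} = 3 - \sqrt{112474} \approx -332.37$)
$M - q = \left(3 - \sqrt{112474}\right) - 73180 = -73177 - \sqrt{112474}$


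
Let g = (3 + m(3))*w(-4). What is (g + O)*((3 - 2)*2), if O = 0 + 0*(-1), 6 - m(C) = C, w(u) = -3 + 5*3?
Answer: 144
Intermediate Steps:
w(u) = 12 (w(u) = -3 + 15 = 12)
m(C) = 6 - C
O = 0 (O = 0 + 0 = 0)
g = 72 (g = (3 + (6 - 1*3))*12 = (3 + (6 - 3))*12 = (3 + 3)*12 = 6*12 = 72)
(g + O)*((3 - 2)*2) = (72 + 0)*((3 - 2)*2) = 72*(1*2) = 72*2 = 144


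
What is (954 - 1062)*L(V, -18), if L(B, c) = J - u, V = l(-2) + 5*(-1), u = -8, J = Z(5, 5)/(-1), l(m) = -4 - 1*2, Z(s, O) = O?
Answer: -324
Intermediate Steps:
l(m) = -6 (l(m) = -4 - 2 = -6)
J = -5 (J = 5/(-1) = 5*(-1) = -5)
V = -11 (V = -6 + 5*(-1) = -6 - 5 = -11)
L(B, c) = 3 (L(B, c) = -5 - 1*(-8) = -5 + 8 = 3)
(954 - 1062)*L(V, -18) = (954 - 1062)*3 = -108*3 = -324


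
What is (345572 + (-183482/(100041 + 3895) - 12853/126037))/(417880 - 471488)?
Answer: -2263446638361631/351126546864128 ≈ -6.4462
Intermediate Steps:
(345572 + (-183482/(100041 + 3895) - 12853/126037))/(417880 - 471488) = (345572 + (-183482/103936 - 12853*1/126037))/(-53608) = (345572 + (-183482*1/103936 - 12853/126037))*(-1/53608) = (345572 + (-91741/51968 - 12853/126037))*(-1/53608) = (345572 - 12230705121/6549890816)*(-1/53608) = (2263446638361631/6549890816)*(-1/53608) = -2263446638361631/351126546864128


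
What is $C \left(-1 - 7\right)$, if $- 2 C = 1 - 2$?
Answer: $-4$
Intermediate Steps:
$C = \frac{1}{2}$ ($C = - \frac{1 - 2}{2} = \left(- \frac{1}{2}\right) \left(-1\right) = \frac{1}{2} \approx 0.5$)
$C \left(-1 - 7\right) = \frac{-1 - 7}{2} = \frac{1}{2} \left(-8\right) = -4$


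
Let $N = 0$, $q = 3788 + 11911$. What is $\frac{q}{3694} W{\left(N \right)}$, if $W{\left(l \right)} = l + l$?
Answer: $0$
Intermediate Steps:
$q = 15699$
$W{\left(l \right)} = 2 l$
$\frac{q}{3694} W{\left(N \right)} = \frac{15699}{3694} \cdot 2 \cdot 0 = 15699 \cdot \frac{1}{3694} \cdot 0 = \frac{15699}{3694} \cdot 0 = 0$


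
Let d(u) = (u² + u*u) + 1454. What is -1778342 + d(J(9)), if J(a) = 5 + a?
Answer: -1776496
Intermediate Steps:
d(u) = 1454 + 2*u² (d(u) = (u² + u²) + 1454 = 2*u² + 1454 = 1454 + 2*u²)
-1778342 + d(J(9)) = -1778342 + (1454 + 2*(5 + 9)²) = -1778342 + (1454 + 2*14²) = -1778342 + (1454 + 2*196) = -1778342 + (1454 + 392) = -1778342 + 1846 = -1776496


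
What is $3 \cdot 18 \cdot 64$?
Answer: $3456$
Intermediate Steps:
$3 \cdot 18 \cdot 64 = 54 \cdot 64 = 3456$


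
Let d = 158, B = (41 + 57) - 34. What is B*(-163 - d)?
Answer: -20544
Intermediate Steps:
B = 64 (B = 98 - 34 = 64)
B*(-163 - d) = 64*(-163 - 1*158) = 64*(-163 - 158) = 64*(-321) = -20544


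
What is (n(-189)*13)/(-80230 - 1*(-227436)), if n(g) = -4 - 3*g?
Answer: 7319/147206 ≈ 0.049719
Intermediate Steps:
(n(-189)*13)/(-80230 - 1*(-227436)) = ((-4 - 3*(-189))*13)/(-80230 - 1*(-227436)) = ((-4 + 567)*13)/(-80230 + 227436) = (563*13)/147206 = 7319*(1/147206) = 7319/147206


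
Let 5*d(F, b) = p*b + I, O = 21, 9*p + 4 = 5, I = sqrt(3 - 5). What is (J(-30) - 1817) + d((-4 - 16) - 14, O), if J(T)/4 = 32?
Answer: -25328/15 + I*sqrt(2)/5 ≈ -1688.5 + 0.28284*I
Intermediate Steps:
I = I*sqrt(2) (I = sqrt(-2) = I*sqrt(2) ≈ 1.4142*I)
J(T) = 128 (J(T) = 4*32 = 128)
p = 1/9 (p = -4/9 + (1/9)*5 = -4/9 + 5/9 = 1/9 ≈ 0.11111)
d(F, b) = b/45 + I*sqrt(2)/5 (d(F, b) = (b/9 + I*sqrt(2))/5 = b/45 + I*sqrt(2)/5)
(J(-30) - 1817) + d((-4 - 16) - 14, O) = (128 - 1817) + ((1/45)*21 + I*sqrt(2)/5) = -1689 + (7/15 + I*sqrt(2)/5) = -25328/15 + I*sqrt(2)/5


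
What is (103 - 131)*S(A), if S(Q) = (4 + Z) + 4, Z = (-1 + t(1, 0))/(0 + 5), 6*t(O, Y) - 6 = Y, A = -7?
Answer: -224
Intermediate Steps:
t(O, Y) = 1 + Y/6
Z = 0 (Z = (-1 + (1 + (1/6)*0))/(0 + 5) = (-1 + (1 + 0))/5 = (-1 + 1)*(1/5) = 0*(1/5) = 0)
S(Q) = 8 (S(Q) = (4 + 0) + 4 = 4 + 4 = 8)
(103 - 131)*S(A) = (103 - 131)*8 = -28*8 = -224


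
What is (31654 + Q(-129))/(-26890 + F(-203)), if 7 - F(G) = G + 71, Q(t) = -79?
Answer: -10525/8917 ≈ -1.1803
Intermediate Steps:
F(G) = -64 - G (F(G) = 7 - (G + 71) = 7 - (71 + G) = 7 + (-71 - G) = -64 - G)
(31654 + Q(-129))/(-26890 + F(-203)) = (31654 - 79)/(-26890 + (-64 - 1*(-203))) = 31575/(-26890 + (-64 + 203)) = 31575/(-26890 + 139) = 31575/(-26751) = 31575*(-1/26751) = -10525/8917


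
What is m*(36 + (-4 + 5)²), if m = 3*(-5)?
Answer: -555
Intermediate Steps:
m = -15
m*(36 + (-4 + 5)²) = -15*(36 + (-4 + 5)²) = -15*(36 + 1²) = -15*(36 + 1) = -15*37 = -555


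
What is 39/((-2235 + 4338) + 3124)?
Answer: 39/5227 ≈ 0.0074613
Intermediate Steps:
39/((-2235 + 4338) + 3124) = 39/(2103 + 3124) = 39/5227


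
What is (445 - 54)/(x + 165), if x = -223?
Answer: -391/58 ≈ -6.7414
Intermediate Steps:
(445 - 54)/(x + 165) = (445 - 54)/(-223 + 165) = 391/(-58) = 391*(-1/58) = -391/58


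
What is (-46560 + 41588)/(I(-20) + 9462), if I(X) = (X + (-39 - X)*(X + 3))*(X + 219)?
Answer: -4972/69759 ≈ -0.071274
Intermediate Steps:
I(X) = (219 + X)*(X + (-39 - X)*(3 + X)) (I(X) = (X + (-39 - X)*(3 + X))*(219 + X) = (219 + X)*(X + (-39 - X)*(3 + X)))
(-46560 + 41588)/(I(-20) + 9462) = (-46560 + 41588)/((-25623 - 1*(-20)³ - 9096*(-20) - 260*(-20)²) + 9462) = -4972/((-25623 - 1*(-8000) + 181920 - 260*400) + 9462) = -4972/((-25623 + 8000 + 181920 - 104000) + 9462) = -4972/(60297 + 9462) = -4972/69759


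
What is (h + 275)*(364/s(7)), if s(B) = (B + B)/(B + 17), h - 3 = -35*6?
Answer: 42432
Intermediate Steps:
h = -207 (h = 3 - 35*6 = 3 - 210 = -207)
s(B) = 2*B/(17 + B) (s(B) = (2*B)/(17 + B) = 2*B/(17 + B))
(h + 275)*(364/s(7)) = (-207 + 275)*(364/((2*7/(17 + 7)))) = 68*(364/((2*7/24))) = 68*(364/((2*7*(1/24)))) = 68*(364/(7/12)) = 68*(364*(12/7)) = 68*624 = 42432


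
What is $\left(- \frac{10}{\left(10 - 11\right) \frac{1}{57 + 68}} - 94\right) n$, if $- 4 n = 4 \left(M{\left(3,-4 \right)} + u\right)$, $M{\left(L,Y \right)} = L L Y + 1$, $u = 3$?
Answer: $36992$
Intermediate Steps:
$M{\left(L,Y \right)} = 1 + Y L^{2}$ ($M{\left(L,Y \right)} = L^{2} Y + 1 = Y L^{2} + 1 = 1 + Y L^{2}$)
$n = 32$ ($n = - \frac{4 \left(\left(1 - 4 \cdot 3^{2}\right) + 3\right)}{4} = - \frac{4 \left(\left(1 - 36\right) + 3\right)}{4} = - \frac{4 \left(-35 + 3\right)}{4} = - \frac{4 \left(-32\right)}{4} = \left(- \frac{1}{4}\right) \left(-128\right) = 32$)
$\left(- \frac{10}{\left(10 - 11\right) \frac{1}{57 + 68}} - 94\right) n = \left(- \frac{10}{\left(10 - 11\right) \frac{1}{57 + 68}} - 94\right) 32 = \left(- \frac{10}{\left(-1\right) \frac{1}{125}} - 94\right) 32 = \left(- \frac{10}{- \frac{1}{125}} - 94\right) 32 = \left(\left(-10\right) \left(-125\right) - 94\right) 32 = \left(1250 - 94\right) 32 = 1156 \cdot 32 = 36992$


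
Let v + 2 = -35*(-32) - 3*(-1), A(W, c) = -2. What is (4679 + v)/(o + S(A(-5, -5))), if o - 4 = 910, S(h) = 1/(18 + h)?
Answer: 3712/585 ≈ 6.3453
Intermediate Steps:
o = 914 (o = 4 + 910 = 914)
v = 1121 (v = -2 + (-35*(-32) - 3*(-1)) = -2 + (1120 + 3) = -2 + 1123 = 1121)
(4679 + v)/(o + S(A(-5, -5))) = (4679 + 1121)/(914 + 1/(18 - 2)) = 5800/(914 + 1/16) = 5800/(14625/16) = 5800*(16/14625) = 3712/585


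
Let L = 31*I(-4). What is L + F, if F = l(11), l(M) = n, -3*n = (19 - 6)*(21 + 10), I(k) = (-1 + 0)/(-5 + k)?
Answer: -1178/9 ≈ -130.89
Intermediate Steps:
I(k) = -1/(-5 + k)
n = -403/3 (n = -(19 - 6)*(21 + 10)/3 = -13*31/3 = -1/3*403 = -403/3 ≈ -134.33)
l(M) = -403/3
F = -403/3 ≈ -134.33
L = 31/9 (L = 31*(-1/(-5 - 4)) = 31*(-1/(-9)) = 31*(-1*(-1/9)) = 31*(1/9) = 31/9 ≈ 3.4444)
L + F = 31/9 - 403/3 = -1178/9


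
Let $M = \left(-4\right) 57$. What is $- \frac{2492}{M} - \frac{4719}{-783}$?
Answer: $\frac{84088}{4959} \approx 16.957$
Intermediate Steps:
$M = -228$
$- \frac{2492}{M} - \frac{4719}{-783} = - \frac{2492}{-228} - \frac{4719}{-783} = \left(-2492\right) \left(- \frac{1}{228}\right) - - \frac{1573}{261} = \frac{623}{57} + \frac{1573}{261} = \frac{84088}{4959}$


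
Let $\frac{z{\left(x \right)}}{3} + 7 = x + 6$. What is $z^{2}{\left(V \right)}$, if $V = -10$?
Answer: $1089$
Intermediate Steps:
$z{\left(x \right)} = -3 + 3 x$ ($z{\left(x \right)} = -21 + 3 \left(x + 6\right) = -21 + 3 \left(6 + x\right) = -21 + \left(18 + 3 x\right) = -3 + 3 x$)
$z^{2}{\left(V \right)} = \left(-3 + 3 \left(-10\right)\right)^{2} = \left(-3 - 30\right)^{2} = \left(-33\right)^{2} = 1089$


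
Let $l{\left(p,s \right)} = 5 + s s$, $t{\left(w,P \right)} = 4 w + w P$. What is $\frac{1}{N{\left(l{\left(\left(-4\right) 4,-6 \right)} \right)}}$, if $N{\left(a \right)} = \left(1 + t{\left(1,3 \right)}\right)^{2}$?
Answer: $\frac{1}{64} \approx 0.015625$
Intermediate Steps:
$t{\left(w,P \right)} = 4 w + P w$
$l{\left(p,s \right)} = 5 + s^{2}$
$N{\left(a \right)} = 64$ ($N{\left(a \right)} = \left(1 + 1 \left(4 + 3\right)\right)^{2} = \left(1 + 1 \cdot 7\right)^{2} = \left(1 + 7\right)^{2} = 8^{2} = 64$)
$\frac{1}{N{\left(l{\left(\left(-4\right) 4,-6 \right)} \right)}} = \frac{1}{64}$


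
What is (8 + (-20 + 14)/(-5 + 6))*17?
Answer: 34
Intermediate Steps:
(8 + (-20 + 14)/(-5 + 6))*17 = (8 - 6/1)*17 = (8 - 6*1)*17 = (8 - 6)*17 = 2*17 = 34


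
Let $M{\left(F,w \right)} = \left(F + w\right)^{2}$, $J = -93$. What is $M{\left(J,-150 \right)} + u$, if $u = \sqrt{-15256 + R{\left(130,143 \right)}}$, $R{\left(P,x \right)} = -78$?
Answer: $59049 + i \sqrt{15334} \approx 59049.0 + 123.83 i$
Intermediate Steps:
$u = i \sqrt{15334}$ ($u = \sqrt{-15256 - 78} = \sqrt{-15334} = i \sqrt{15334} \approx 123.83 i$)
$M{\left(J,-150 \right)} + u = \left(-93 - 150\right)^{2} + i \sqrt{15334} = \left(-243\right)^{2} + i \sqrt{15334} = 59049 + i \sqrt{15334}$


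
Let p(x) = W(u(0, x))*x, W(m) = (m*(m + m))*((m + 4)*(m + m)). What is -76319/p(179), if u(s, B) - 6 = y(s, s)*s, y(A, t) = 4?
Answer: -76319/1546560 ≈ -0.049348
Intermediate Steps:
u(s, B) = 6 + 4*s
W(m) = 4*m³*(4 + m) (W(m) = (m*(2*m))*((4 + m)*(2*m)) = (2*m²)*(2*m*(4 + m)) = 4*m³*(4 + m))
p(x) = 8640*x (p(x) = (4*(6 + 4*0)³*(4 + (6 + 4*0)))*x = (4*(6 + 0)³*(4 + (6 + 0)))*x = (4*6³*(4 + 6))*x = (4*216*10)*x = 8640*x)
-76319/p(179) = -76319/(8640*179) = -76319/1546560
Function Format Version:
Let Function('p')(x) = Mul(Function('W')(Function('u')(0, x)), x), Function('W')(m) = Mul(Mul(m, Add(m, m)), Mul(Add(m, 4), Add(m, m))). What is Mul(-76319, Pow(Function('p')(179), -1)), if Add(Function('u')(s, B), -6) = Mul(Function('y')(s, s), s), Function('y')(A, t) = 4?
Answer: Rational(-76319, 1546560) ≈ -0.049348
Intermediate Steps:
Function('u')(s, B) = Add(6, Mul(4, s))
Function('W')(m) = Mul(4, Pow(m, 3), Add(4, m)) (Function('W')(m) = Mul(Mul(m, Mul(2, m)), Mul(Add(4, m), Mul(2, m))) = Mul(Mul(2, Pow(m, 2)), Mul(2, m, Add(4, m))) = Mul(4, Pow(m, 3), Add(4, m)))
Function('p')(x) = Mul(8640, x) (Function('p')(x) = Mul(Mul(4, Pow(Add(6, Mul(4, 0)), 3), Add(4, Add(6, Mul(4, 0)))), x) = Mul(Mul(4, Pow(Add(6, 0), 3), Add(4, Add(6, 0))), x) = Mul(Mul(4, Pow(6, 3), Add(4, 6)), x) = Mul(Mul(4, 216, 10), x) = Mul(8640, x))
Mul(-76319, Pow(Function('p')(179), -1)) = Mul(-76319, Pow(Mul(8640, 179), -1)) = Mul(-76319, Pow(1546560, -1)) = Mul(-76319, Rational(1, 1546560)) = Rational(-76319, 1546560)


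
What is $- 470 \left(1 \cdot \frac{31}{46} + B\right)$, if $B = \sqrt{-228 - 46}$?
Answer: $- \frac{7285}{23} - 470 i \sqrt{274} \approx -316.74 - 7779.9 i$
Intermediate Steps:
$B = i \sqrt{274}$ ($B = \sqrt{-274} = i \sqrt{274} \approx 16.553 i$)
$- 470 \left(1 \cdot \frac{31}{46} + B\right) = - 470 \left(1 \cdot \frac{31}{46} + i \sqrt{274}\right) = - 470 \left(\frac{31}{46} + i \sqrt{274}\right) = - \frac{7285}{23} - 470 i \sqrt{274}$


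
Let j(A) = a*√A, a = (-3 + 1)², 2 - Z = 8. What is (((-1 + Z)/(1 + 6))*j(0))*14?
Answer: 0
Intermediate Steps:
Z = -6 (Z = 2 - 1*8 = 2 - 8 = -6)
a = 4 (a = (-2)² = 4)
j(A) = 4*√A
(((-1 + Z)/(1 + 6))*j(0))*14 = (((-1 - 6)/(1 + 6))*(4*√0))*14 = ((-7/7)*(4*0))*14 = (-7*⅐*0)*14 = -1*0*14 = 0*14 = 0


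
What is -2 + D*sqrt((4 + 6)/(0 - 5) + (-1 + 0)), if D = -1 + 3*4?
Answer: -2 + 11*I*sqrt(3) ≈ -2.0 + 19.053*I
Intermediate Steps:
D = 11 (D = -1 + 12 = 11)
-2 + D*sqrt((4 + 6)/(0 - 5) + (-1 + 0)) = -2 + 11*sqrt((4 + 6)/(0 - 5) + (-1 + 0)) = -2 + 11*sqrt(10/(-5) - 1) = -2 + 11*sqrt(10*(-1/5) - 1) = -2 + 11*sqrt(-2 - 1) = -2 + 11*sqrt(-3) = -2 + 11*(I*sqrt(3)) = -2 + 11*I*sqrt(3)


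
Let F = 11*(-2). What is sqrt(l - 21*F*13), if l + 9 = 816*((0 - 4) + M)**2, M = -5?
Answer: sqrt(72093) ≈ 268.50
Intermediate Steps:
F = -22
l = 66087 (l = -9 + 816*((0 - 4) - 5)**2 = -9 + 816*(-4 - 5)**2 = -9 + 816*(-9)**2 = -9 + 816*81 = -9 + 66096 = 66087)
sqrt(l - 21*F*13) = sqrt(66087 - 21*(-22)*13) = sqrt(66087 + 462*13) = sqrt(66087 + 6006) = sqrt(72093)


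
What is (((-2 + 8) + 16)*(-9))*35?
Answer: -6930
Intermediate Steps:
(((-2 + 8) + 16)*(-9))*35 = ((6 + 16)*(-9))*35 = (22*(-9))*35 = -198*35 = -6930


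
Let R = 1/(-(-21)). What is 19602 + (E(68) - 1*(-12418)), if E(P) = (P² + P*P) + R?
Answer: 866629/21 ≈ 41268.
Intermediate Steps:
R = 1/21 (R = 1/(-7*(-3)) = 1/21 ≈ 0.047619)
E(P) = 1/21 + 2*P² (E(P) = (P² + P*P) + 1/21 = (P² + P²) + 1/21 = 2*P² + 1/21 = 1/21 + 2*P²)
19602 + (E(68) - 1*(-12418)) = 19602 + ((1/21 + 2*68²) - 1*(-12418)) = 19602 + ((1/21 + 2*4624) + 12418) = 19602 + ((1/21 + 9248) + 12418) = 19602 + (194209/21 + 12418) = 19602 + 454987/21 = 866629/21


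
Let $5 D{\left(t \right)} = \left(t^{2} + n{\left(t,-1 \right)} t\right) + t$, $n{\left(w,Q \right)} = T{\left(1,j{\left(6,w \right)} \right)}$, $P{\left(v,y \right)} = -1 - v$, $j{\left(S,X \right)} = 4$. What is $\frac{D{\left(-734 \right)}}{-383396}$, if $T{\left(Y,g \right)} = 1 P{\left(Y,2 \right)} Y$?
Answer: $- \frac{53949}{191698} \approx -0.28143$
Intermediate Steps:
$T{\left(Y,g \right)} = Y \left(-1 - Y\right)$ ($T{\left(Y,g \right)} = 1 \left(-1 - Y\right) Y = \left(-1 - Y\right) Y = Y \left(-1 - Y\right)$)
$n{\left(w,Q \right)} = -2$ ($n{\left(w,Q \right)} = \left(-1\right) 1 \left(1 + 1\right) = \left(-1\right) 1 \cdot 2 = -2$)
$D{\left(t \right)} = - \frac{t}{5} + \frac{t^{2}}{5}$ ($D{\left(t \right)} = \frac{\left(t^{2} - 2 t\right) + t}{5} = \frac{t^{2} - t}{5} = - \frac{t}{5} + \frac{t^{2}}{5}$)
$\frac{D{\left(-734 \right)}}{-383396} = \frac{\frac{1}{5} \left(-734\right) \left(-1 - 734\right)}{-383396} = \frac{1}{5} \left(-734\right) \left(-735\right) \left(- \frac{1}{383396}\right) = 107898 \left(- \frac{1}{383396}\right) = - \frac{53949}{191698}$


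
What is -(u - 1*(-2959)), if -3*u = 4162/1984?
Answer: -8803903/2976 ≈ -2958.3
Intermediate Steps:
u = -2081/2976 (u = -4162/(3*1984) = -⅓*2081/992 = -2081/2976 ≈ -0.69926)
-(u - 1*(-2959)) = -(-2081/2976 - 1*(-2959)) = -(-2081/2976 + 2959) = -1*8803903/2976 = -8803903/2976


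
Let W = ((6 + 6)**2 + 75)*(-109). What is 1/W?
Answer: -1/23871 ≈ -4.1892e-5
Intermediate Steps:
W = -23871 (W = (12**2 + 75)*(-109) = (144 + 75)*(-109) = 219*(-109) = -23871)
1/W = 1/(-23871) = -1/23871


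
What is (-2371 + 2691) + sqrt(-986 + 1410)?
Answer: 320 + 2*sqrt(106) ≈ 340.59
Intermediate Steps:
(-2371 + 2691) + sqrt(-986 + 1410) = 320 + sqrt(424) = 320 + 2*sqrt(106)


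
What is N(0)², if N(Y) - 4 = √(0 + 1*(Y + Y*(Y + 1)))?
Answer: 16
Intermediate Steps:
N(Y) = 4 + √(Y + Y*(1 + Y)) (N(Y) = 4 + √(0 + 1*(Y + Y*(Y + 1))) = 4 + √(0 + 1*(Y + Y*(1 + Y))) = 4 + √(0 + (Y + Y*(1 + Y))) = 4 + √(Y + Y*(1 + Y)))
N(0)² = (4 + √(0*(2 + 0)))² = (4 + √(0*2))² = (4 + √0)² = (4 + 0)² = 4² = 16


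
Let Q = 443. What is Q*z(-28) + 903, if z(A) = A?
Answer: -11501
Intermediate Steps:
Q*z(-28) + 903 = 443*(-28) + 903 = -12404 + 903 = -11501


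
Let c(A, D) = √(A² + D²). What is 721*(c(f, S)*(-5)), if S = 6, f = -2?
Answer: -7210*√10 ≈ -22800.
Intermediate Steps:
721*(c(f, S)*(-5)) = 721*(√((-2)² + 6²)*(-5)) = 721*(√(4 + 36)*(-5)) = 721*(√40*(-5)) = 721*((2*√10)*(-5)) = 721*(-10*√10) = -7210*√10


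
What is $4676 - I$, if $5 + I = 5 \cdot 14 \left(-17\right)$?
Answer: $5871$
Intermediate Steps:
$I = -1195$ ($I = -5 + 5 \cdot 14 \left(-17\right) = -5 + 70 \left(-17\right) = -5 - 1190 = -1195$)
$4676 - I = 4676 - -1195 = 4676 + 1195 = 5871$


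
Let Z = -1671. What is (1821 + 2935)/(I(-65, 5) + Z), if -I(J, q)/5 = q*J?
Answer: -2378/23 ≈ -103.39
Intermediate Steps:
I(J, q) = -5*J*q (I(J, q) = -5*q*J = -5*J*q)
(1821 + 2935)/(I(-65, 5) + Z) = (1821 + 2935)/(-5*(-65)*5 - 1671) = 4756/(1625 - 1671) = 4756/(-46) = 4756*(-1/46) = -2378/23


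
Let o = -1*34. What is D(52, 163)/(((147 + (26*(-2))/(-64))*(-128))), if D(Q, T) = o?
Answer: 17/9460 ≈ 0.0017970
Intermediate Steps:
o = -34
D(Q, T) = -34
D(52, 163)/(((147 + (26*(-2))/(-64))*(-128))) = -34*(-1/(128*(147 + (26*(-2))/(-64)))) = -34*(-1/(128*(147 - 52*(-1/64)))) = -34*(-1/(128*(147 + 13/16))) = -34/((2365/16)*(-128)) = -34/(-18920) = -34*(-1/18920) = 17/9460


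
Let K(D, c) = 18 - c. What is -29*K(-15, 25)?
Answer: 203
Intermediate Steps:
-29*K(-15, 25) = -29*(18 - 1*25) = -29*(18 - 25) = -29*(-7) = 203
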